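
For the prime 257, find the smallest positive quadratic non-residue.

3

(2/257) = +1, so 2 is a residue.
(3/257) = −1, so 3 is the smallest positive non-residue mod 257.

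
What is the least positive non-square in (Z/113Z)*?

(2/113) = +1, so 2 is a residue.
(3/113) = −1, so 3 is the smallest positive non-residue mod 113.

3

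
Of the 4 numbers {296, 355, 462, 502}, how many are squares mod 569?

3

(296/569) = -1 → non-residue.
(355/569) = +1 → QR.
(462/569) = +1 → QR.
(502/569) = +1 → QR.
Total quadratic residues among the 4: 3.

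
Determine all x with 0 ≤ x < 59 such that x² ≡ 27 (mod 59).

26, 33

Since 59 ≡ 3 (mod 4), a square root of 27 is 27^((59+1)/4) = 27^15 mod 59.
Repeated squaring: 27^2≡21, 27^4≡28, 27^8≡17 (mod 59).
27^15 = 27^(8+4+2+1) ≡ 26 (mod 59).
Check: 26² = 676 ≡ 27 (mod 59). The two roots are 26 and 33.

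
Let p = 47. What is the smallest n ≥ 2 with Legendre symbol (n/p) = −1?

(2/47) = +1, so 2 is a residue.
(3/47) = +1, so 3 is a residue.
(4/47) = +1, so 4 is a residue.
(5/47) = −1, so 5 is the smallest positive non-residue mod 47.

5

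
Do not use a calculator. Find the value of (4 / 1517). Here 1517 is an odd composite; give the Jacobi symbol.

Pull out 2^2: since 1517 ≡ 5 (mod 8), (2/1517) = -1, so (2/1517)^2 = +1.
Reached (1/1517) = 1. Collecting the sign flips along the way, the symbol is +1.

1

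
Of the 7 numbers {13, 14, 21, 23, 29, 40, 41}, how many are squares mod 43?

6

(13/43) = +1 → QR.
(14/43) = +1 → QR.
(21/43) = +1 → QR.
(23/43) = +1 → QR.
(29/43) = -1 → non-residue.
(40/43) = +1 → QR.
(41/43) = +1 → QR.
Total quadratic residues among the 7: 6.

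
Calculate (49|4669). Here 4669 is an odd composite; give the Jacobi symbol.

0

Reciprocity: 49 ≡ 1 and 4669 ≡ 1 (mod 4), so (49/4669) = +(4669/49).
Reduce top mod 49: now compute (14/49).
Pull out 2: since 49 ≡ 1 (mod 8), (2/49) = +1.
Reciprocity: 7 ≡ 3 and 49 ≡ 1 (mod 4), so (7/49) = +(49/7).
Reduce top mod 7: now compute (0/7).
Top reduces to 0: gcd > 1, so the symbol is 0.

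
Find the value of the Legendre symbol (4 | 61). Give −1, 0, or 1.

1

Euler's criterion: (4/61) ≡ 4^30 (mod 61).
4^2 ≡ 16 (mod 61)
4^4 ≡ 12 (mod 61)
4^8 ≡ 22 (mod 61)
4^16 ≡ 57 (mod 61)
4^30 = 4^(16+8+4+2) ≡ 1 (mod 61).
Result is 1, so (4/61) = 1.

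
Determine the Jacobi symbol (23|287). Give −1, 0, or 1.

1

Reciprocity: 23 ≡ 3 and 287 ≡ 3 (mod 4), so (23/287) = −(287/23).
Reduce top mod 23: now compute (11/23).
Reciprocity: 11 ≡ 3 and 23 ≡ 3 (mod 4), so (11/23) = −(23/11).
Reduce top mod 11: now compute (1/11).
Reached (1/11) = 1. Collecting the sign flips along the way, the symbol is +1.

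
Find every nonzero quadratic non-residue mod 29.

Square k = 1,…,14 (k and 29−k give the same square):
1²=1, 2²=4, 3²=9, 4²=16, 5²=25, 6²≡7, 7²≡20, 8²≡6, 9²≡23, 10²≡13, 11²≡5, 12²≡28, 13²≡24, 14²≡22 (mod 29).
The residues are {1, 4, 5, 6, 7, 9, 13, 16, 20, 22, 23, 24, 25, 28}; the non-residues are the remaining 14 nonzero classes.

2,3,8,10,11,12,14,15,17,18,19,21,26,27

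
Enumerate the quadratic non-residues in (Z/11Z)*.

Square k = 1,…,5 (k and 11−k give the same square):
1²=1, 2²=4, 3²=9, 4²≡5, 5²≡3 (mod 11).
The residues are {1, 3, 4, 5, 9}; the non-residues are the remaining 5 nonzero classes.

2 6 7 8 10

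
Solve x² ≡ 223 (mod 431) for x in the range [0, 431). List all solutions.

Since 431 ≡ 3 (mod 4), a square root of 223 is 223^((431+1)/4) = 223^108 mod 431.
Repeated squaring: 223^2≡164, 223^4≡174, 223^8≡106, 223^16≡30, 223^32≡38, 223^64≡151 (mod 431).
223^108 = 223^(64+32+8+4) ≡ 53 (mod 431).
Check: 53² = 2809 ≡ 223 (mod 431). The two roots are 53 and 378.

53, 378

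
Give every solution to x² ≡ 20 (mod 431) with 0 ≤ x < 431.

69, 362

Since 431 ≡ 3 (mod 4), a square root of 20 is 20^((431+1)/4) = 20^108 mod 431.
Repeated squaring: 20^2≡400, 20^4≡99, 20^8≡319, 20^16≡45, 20^32≡301, 20^64≡91 (mod 431).
20^108 = 20^(64+32+8+4) ≡ 69 (mod 431).
Check: 69² = 4761 ≡ 20 (mod 431). The two roots are 69 and 362.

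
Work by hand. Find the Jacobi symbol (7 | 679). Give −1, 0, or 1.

0

Reciprocity: 7 ≡ 3 and 679 ≡ 3 (mod 4), so (7/679) = −(679/7).
Reduce top mod 7: now compute (0/7).
Top reduces to 0: gcd > 1, so the symbol is 0.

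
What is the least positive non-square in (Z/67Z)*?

2

(2/67) = −1, so 2 is the smallest positive non-residue mod 67.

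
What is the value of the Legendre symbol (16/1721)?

1

Pull out 2^4: since 1721 ≡ 1 (mod 8), (2/1721) = +1, so (2/1721)^4 = +1.
Reached (1/1721) = 1. Collecting the sign flips along the way, the symbol is +1.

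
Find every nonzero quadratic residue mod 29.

Square k = 1,…,14 (k and 29−k give the same square):
1²=1, 2²=4, 3²=9, 4²=16, 5²=25, 6²≡7, 7²≡20, 8²≡6, 9²≡23, 10²≡13, 11²≡5, 12²≡28, 13²≡24, 14²≡22 (mod 29).
So the quadratic residues mod 29 are {1, 4, 5, 6, 7, 9, 13, 16, 20, 22, 23, 24, 25, 28}.

1 4 5 6 7 9 13 16 20 22 23 24 25 28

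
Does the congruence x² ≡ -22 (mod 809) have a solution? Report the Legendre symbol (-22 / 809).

-1

Euler's criterion: (-22/809) ≡ 787^404 (mod 809).
787^2 ≡ 484 (mod 809)
787^4 ≡ 455 (mod 809)
787^8 ≡ 730 (mod 809)
787^16 ≡ 578 (mod 809)
787^32 ≡ 776 (mod 809)
787^64 ≡ 280 (mod 809)
787^128 ≡ 736 (mod 809)
787^256 ≡ 475 (mod 809)
787^404 = 787^(256+128+16+4) ≡ 808 (mod 809).
Result is 808 ≡ −1, so (-22/809) = −1.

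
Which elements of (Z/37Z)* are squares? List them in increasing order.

1,3,4,7,9,10,11,12,16,21,25,26,27,28,30,33,34,36

Square k = 1,…,18 (k and 37−k give the same square):
1²=1, 2²=4, 3²=9, 4²=16, 5²=25, 6²=36, 7²≡12, 8²≡27, 9²≡7, 10²≡26, 11²≡10, 12²≡33, 13²≡21, 14²≡11, 15²≡3, 16²≡34, 17²≡30, 18²≡28 (mod 37).
So the quadratic residues mod 37 are {1, 3, 4, 7, 9, 10, 11, 12, 16, 21, 25, 26, 27, 28, 30, 33, 34, 36}.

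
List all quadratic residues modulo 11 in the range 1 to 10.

1,3,4,5,9

Square k = 1,…,5 (k and 11−k give the same square):
1²=1, 2²=4, 3²=9, 4²≡5, 5²≡3 (mod 11).
So the quadratic residues mod 11 are {1, 3, 4, 5, 9}.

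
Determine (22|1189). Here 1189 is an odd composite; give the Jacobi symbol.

-1

Pull out 2: since 1189 ≡ 5 (mod 8), (2/1189) = -1.
Reciprocity: 11 ≡ 3 and 1189 ≡ 1 (mod 4), so (11/1189) = +(1189/11).
Reduce top mod 11: now compute (1/11).
Reached (1/11) = 1. Collecting the sign flips along the way, the symbol is -1.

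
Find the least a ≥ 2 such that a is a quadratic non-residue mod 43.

(2/43) = −1, so 2 is the smallest positive non-residue mod 43.

2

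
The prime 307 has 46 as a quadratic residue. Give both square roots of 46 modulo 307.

53, 254

Since 307 ≡ 3 (mod 4), a square root of 46 is 46^((307+1)/4) = 46^77 mod 307.
Repeated squaring: 46^2≡274, 46^4≡168, 46^8≡287, 46^16≡93, 46^32≡53, 46^64≡46 (mod 307).
46^77 = 46^(64+8+4+1) ≡ 53 (mod 307).
Check: 53² = 2809 ≡ 46 (mod 307). The two roots are 53 and 254.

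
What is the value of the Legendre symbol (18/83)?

Pull out 2: since 83 ≡ 3 (mod 8), (2/83) = -1.
Reciprocity: 9 ≡ 1 and 83 ≡ 3 (mod 4), so (9/83) = +(83/9).
Reduce top mod 9: now compute (2/9).
Pull out 2: since 9 ≡ 1 (mod 8), (2/9) = +1.
Reached (1/9) = 1. Collecting the sign flips along the way, the symbol is -1.

-1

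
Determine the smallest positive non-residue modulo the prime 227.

(2/227) = −1, so 2 is the smallest positive non-residue mod 227.

2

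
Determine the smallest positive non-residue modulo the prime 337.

5

(2/337) = +1, so 2 is a residue.
(3/337) = +1, so 3 is a residue.
(4/337) = +1, so 4 is a residue.
(5/337) = −1, so 5 is the smallest positive non-residue mod 337.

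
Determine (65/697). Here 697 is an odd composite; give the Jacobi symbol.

Reciprocity: 65 ≡ 1 and 697 ≡ 1 (mod 4), so (65/697) = +(697/65).
Reduce top mod 65: now compute (47/65).
Reciprocity: 47 ≡ 3 and 65 ≡ 1 (mod 4), so (47/65) = +(65/47).
Reduce top mod 47: now compute (18/47).
Pull out 2: since 47 ≡ 7 (mod 8), (2/47) = +1.
Reciprocity: 9 ≡ 1 and 47 ≡ 3 (mod 4), so (9/47) = +(47/9).
Reduce top mod 9: now compute (2/9).
Pull out 2: since 9 ≡ 1 (mod 8), (2/9) = +1.
Reached (1/9) = 1. Collecting the sign flips along the way, the symbol is +1.

1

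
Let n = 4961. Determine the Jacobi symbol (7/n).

-1

Reciprocity: 7 ≡ 3 and 4961 ≡ 1 (mod 4), so (7/4961) = +(4961/7).
Reduce top mod 7: now compute (5/7).
Reciprocity: 5 ≡ 1 and 7 ≡ 3 (mod 4), so (5/7) = +(7/5).
Reduce top mod 5: now compute (2/5).
Pull out 2: since 5 ≡ 5 (mod 8), (2/5) = -1.
Reached (1/5) = 1. Collecting the sign flips along the way, the symbol is -1.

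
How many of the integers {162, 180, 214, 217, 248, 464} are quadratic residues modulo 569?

3

(162/569) = +1 → QR.
(180/569) = +1 → QR.
(214/569) = +1 → QR.
(217/569) = -1 → non-residue.
(248/569) = -1 → non-residue.
(464/569) = -1 → non-residue.
Total quadratic residues among the 6: 3.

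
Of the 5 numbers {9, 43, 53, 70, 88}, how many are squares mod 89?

3

(9/89) = +1 → QR.
(43/89) = -1 → non-residue.
(53/89) = +1 → QR.
(70/89) = -1 → non-residue.
(88/89) = +1 → QR.
Total quadratic residues among the 5: 3.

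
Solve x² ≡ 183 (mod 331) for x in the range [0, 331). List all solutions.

Since 331 ≡ 3 (mod 4), a square root of 183 is 183^((331+1)/4) = 183^83 mod 331.
Repeated squaring: 183^2≡58, 183^4≡54, 183^8≡268, 183^16≡328, 183^32≡9, 183^64≡81 (mod 331).
183^83 = 183^(64+16+2+1) ≡ 281 (mod 331).
Check: 281² = 78961 ≡ 183 (mod 331). The two roots are 50 and 281.

50, 281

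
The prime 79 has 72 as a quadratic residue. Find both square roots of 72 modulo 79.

25, 54

Since 79 ≡ 3 (mod 4), a square root of 72 is 72^((79+1)/4) = 72^20 mod 79.
Repeated squaring: 72^2≡49, 72^4≡31, 72^8≡13, 72^16≡11 (mod 79).
72^20 = 72^(16+4) ≡ 25 (mod 79).
Check: 25² = 625 ≡ 72 (mod 79). The two roots are 25 and 54.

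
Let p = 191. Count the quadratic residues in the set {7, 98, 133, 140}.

2

(7/191) = -1 → non-residue.
(98/191) = +1 → QR.
(133/191) = +1 → QR.
(140/191) = -1 → non-residue.
Total quadratic residues among the 4: 2.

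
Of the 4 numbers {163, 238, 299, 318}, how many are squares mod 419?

3

(163/419) = -1 → non-residue.
(238/419) = +1 → QR.
(299/419) = +1 → QR.
(318/419) = +1 → QR.
Total quadratic residues among the 4: 3.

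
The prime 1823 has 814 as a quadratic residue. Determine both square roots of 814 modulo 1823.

Since 1823 ≡ 3 (mod 4), a square root of 814 is 814^((1823+1)/4) = 814^456 mod 1823.
Repeated squaring: 814^2≡847, 814^4≡970, 814^8≡232, 814^16≡957, 814^32≡703, 814^64≡176, 814^128≡1808, 814^256≡225 (mod 1823).
814^456 = 814^(256+128+64+8) ≡ 1685 (mod 1823).
Check: 1685² = 2839225 ≡ 814 (mod 1823). The two roots are 138 and 1685.

138, 1685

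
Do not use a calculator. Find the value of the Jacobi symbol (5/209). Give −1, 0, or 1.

Reciprocity: 5 ≡ 1 and 209 ≡ 1 (mod 4), so (5/209) = +(209/5).
Reduce top mod 5: now compute (4/5).
Pull out 2^2: since 5 ≡ 5 (mod 8), (2/5) = -1, so (2/5)^2 = +1.
Reached (1/5) = 1. Collecting the sign flips along the way, the symbol is +1.

1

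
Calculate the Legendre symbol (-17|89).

Euler's criterion: (-17/89) ≡ 72^44 (mod 89).
72^2 ≡ 22 (mod 89)
72^4 ≡ 39 (mod 89)
72^8 ≡ 8 (mod 89)
72^16 ≡ 64 (mod 89)
72^32 ≡ 2 (mod 89)
72^44 = 72^(32+8+4) ≡ 1 (mod 89).
Result is 1, so (-17/89) = 1.

1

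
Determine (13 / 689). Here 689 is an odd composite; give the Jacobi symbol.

Reciprocity: 13 ≡ 1 and 689 ≡ 1 (mod 4), so (13/689) = +(689/13).
Reduce top mod 13: now compute (0/13).
Top reduces to 0: gcd > 1, so the symbol is 0.

0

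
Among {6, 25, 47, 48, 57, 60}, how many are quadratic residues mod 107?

4

(6/107) = -1 → non-residue.
(25/107) = +1 → QR.
(47/107) = +1 → QR.
(48/107) = +1 → QR.
(57/107) = +1 → QR.
(60/107) = -1 → non-residue.
Total quadratic residues among the 6: 4.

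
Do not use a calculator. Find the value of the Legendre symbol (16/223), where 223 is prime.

1

Euler's criterion: (16/223) ≡ 16^111 (mod 223).
16^2 ≡ 33 (mod 223)
16^4 ≡ 197 (mod 223)
16^8 ≡ 7 (mod 223)
16^16 ≡ 49 (mod 223)
16^32 ≡ 171 (mod 223)
16^64 ≡ 28 (mod 223)
16^111 = 16^(64+32+8+4+2+1) ≡ 1 (mod 223).
Result is 1, so (16/223) = 1.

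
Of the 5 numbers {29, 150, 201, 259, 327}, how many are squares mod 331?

(29/331) = -1 → non-residue.
(150/331) = +1 → QR.
(201/331) = -1 → non-residue.
(259/331) = +1 → QR.
(327/331) = -1 → non-residue.
Total quadratic residues among the 5: 2.

2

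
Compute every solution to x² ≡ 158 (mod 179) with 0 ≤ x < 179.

Since 179 ≡ 3 (mod 4), a square root of 158 is 158^((179+1)/4) = 158^45 mod 179.
Repeated squaring: 158^2≡83, 158^4≡87, 158^8≡51, 158^16≡95, 158^32≡75 (mod 179).
158^45 = 158^(32+8+4+1) ≡ 64 (mod 179).
Check: 64² = 4096 ≡ 158 (mod 179). The two roots are 64 and 115.

64, 115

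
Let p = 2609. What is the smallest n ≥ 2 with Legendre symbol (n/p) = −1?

(2/2609) = +1, so 2 is a residue.
(3/2609) = −1, so 3 is the smallest positive non-residue mod 2609.

3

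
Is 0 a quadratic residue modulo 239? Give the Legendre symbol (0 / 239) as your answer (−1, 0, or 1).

0

Top reduces to 0: gcd > 1, so the symbol is 0.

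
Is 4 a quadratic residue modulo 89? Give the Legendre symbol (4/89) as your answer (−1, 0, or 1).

1

Pull out 2^2: since 89 ≡ 1 (mod 8), (2/89) = +1, so (2/89)^2 = +1.
Reached (1/89) = 1. Collecting the sign flips along the way, the symbol is +1.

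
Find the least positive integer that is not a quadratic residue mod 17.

3

(2/17) = +1, so 2 is a residue.
(3/17) = −1, so 3 is the smallest positive non-residue mod 17.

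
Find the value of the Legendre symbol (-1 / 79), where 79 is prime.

First reduce: -1 ≡ 78 (mod 79).
Pull out 2: since 79 ≡ 7 (mod 8), (2/79) = +1.
Reciprocity: 39 ≡ 3 and 79 ≡ 3 (mod 4), so (39/79) = −(79/39).
Reduce top mod 39: now compute (1/39).
Reached (1/39) = 1. Collecting the sign flips along the way, the symbol is -1.

-1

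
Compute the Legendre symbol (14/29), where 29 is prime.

Pull out 2: since 29 ≡ 5 (mod 8), (2/29) = -1.
Reciprocity: 7 ≡ 3 and 29 ≡ 1 (mod 4), so (7/29) = +(29/7).
Reduce top mod 7: now compute (1/7).
Reached (1/7) = 1. Collecting the sign flips along the way, the symbol is -1.

-1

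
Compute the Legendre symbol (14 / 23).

Pull out 2: since 23 ≡ 7 (mod 8), (2/23) = +1.
Reciprocity: 7 ≡ 3 and 23 ≡ 3 (mod 4), so (7/23) = −(23/7).
Reduce top mod 7: now compute (2/7).
Pull out 2: since 7 ≡ 7 (mod 8), (2/7) = +1.
Reached (1/7) = 1. Collecting the sign flips along the way, the symbol is -1.

-1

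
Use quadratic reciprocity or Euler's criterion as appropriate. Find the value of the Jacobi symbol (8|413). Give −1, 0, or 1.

Pull out 2^3: since 413 ≡ 5 (mod 8), (2/413) = -1, so (2/413)^3 = -1.
Reached (1/413) = 1. Collecting the sign flips along the way, the symbol is -1.

-1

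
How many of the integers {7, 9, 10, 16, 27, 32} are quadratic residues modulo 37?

(7/37) = +1 → QR.
(9/37) = +1 → QR.
(10/37) = +1 → QR.
(16/37) = +1 → QR.
(27/37) = +1 → QR.
(32/37) = -1 → non-residue.
Total quadratic residues among the 6: 5.

5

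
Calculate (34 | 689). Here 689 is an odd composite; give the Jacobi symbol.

1

Pull out 2: since 689 ≡ 1 (mod 8), (2/689) = +1.
Reciprocity: 17 ≡ 1 and 689 ≡ 1 (mod 4), so (17/689) = +(689/17).
Reduce top mod 17: now compute (9/17).
Reciprocity: 9 ≡ 1 and 17 ≡ 1 (mod 4), so (9/17) = +(17/9).
Reduce top mod 9: now compute (8/9).
Pull out 2^3: since 9 ≡ 1 (mod 8), (2/9) = +1, so (2/9)^3 = +1.
Reached (1/9) = 1. Collecting the sign flips along the way, the symbol is +1.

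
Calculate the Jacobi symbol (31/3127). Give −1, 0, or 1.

1

Reciprocity: 31 ≡ 3 and 3127 ≡ 3 (mod 4), so (31/3127) = −(3127/31).
Reduce top mod 31: now compute (27/31).
Reciprocity: 27 ≡ 3 and 31 ≡ 3 (mod 4), so (27/31) = −(31/27).
Reduce top mod 27: now compute (4/27).
Pull out 2^2: since 27 ≡ 3 (mod 8), (2/27) = -1, so (2/27)^2 = +1.
Reached (1/27) = 1. Collecting the sign flips along the way, the symbol is +1.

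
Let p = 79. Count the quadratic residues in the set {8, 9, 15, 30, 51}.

3

(8/79) = +1 → QR.
(9/79) = +1 → QR.
(15/79) = -1 → non-residue.
(30/79) = -1 → non-residue.
(51/79) = +1 → QR.
Total quadratic residues among the 5: 3.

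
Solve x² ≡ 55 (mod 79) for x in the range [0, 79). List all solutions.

23, 56

Since 79 ≡ 3 (mod 4), a square root of 55 is 55^((79+1)/4) = 55^20 mod 79.
Repeated squaring: 55^2≡23, 55^4≡55, 55^8≡23, 55^16≡55 (mod 79).
55^20 = 55^(16+4) ≡ 23 (mod 79).
Check: 23² = 529 ≡ 55 (mod 79). The two roots are 23 and 56.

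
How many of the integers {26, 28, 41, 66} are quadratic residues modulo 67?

(26/67) = +1 → QR.
(28/67) = -1 → non-residue.
(41/67) = -1 → non-residue.
(66/67) = -1 → non-residue.
Total quadratic residues among the 4: 1.

1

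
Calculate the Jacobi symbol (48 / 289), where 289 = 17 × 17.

1

Pull out 2^4: since 289 ≡ 1 (mod 8), (2/289) = +1, so (2/289)^4 = +1.
Reciprocity: 3 ≡ 3 and 289 ≡ 1 (mod 4), so (3/289) = +(289/3).
Reduce top mod 3: now compute (1/3).
Reached (1/3) = 1. Collecting the sign flips along the way, the symbol is +1.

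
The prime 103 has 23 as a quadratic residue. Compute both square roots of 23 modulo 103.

34, 69

Since 103 ≡ 3 (mod 4), a square root of 23 is 23^((103+1)/4) = 23^26 mod 103.
Repeated squaring: 23^2≡14, 23^4≡93, 23^8≡100, 23^16≡9 (mod 103).
23^26 = 23^(16+8+2) ≡ 34 (mod 103).
Check: 34² = 1156 ≡ 23 (mod 103). The two roots are 34 and 69.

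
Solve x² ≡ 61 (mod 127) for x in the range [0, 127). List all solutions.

51, 76

Since 127 ≡ 3 (mod 4), a square root of 61 is 61^((127+1)/4) = 61^32 mod 127.
Repeated squaring: 61^2≡38, 61^4≡47, 61^8≡50, 61^16≡87, 61^32≡76 (mod 127).
61^32 = 61^(32) ≡ 76 (mod 127).
Check: 76² = 5776 ≡ 61 (mod 127). The two roots are 51 and 76.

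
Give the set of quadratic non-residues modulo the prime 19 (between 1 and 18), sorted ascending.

Square k = 1,…,9 (k and 19−k give the same square):
1²=1, 2²=4, 3²=9, 4²=16, 5²≡6, 6²≡17, 7²≡11, 8²≡7, 9²≡5 (mod 19).
The residues are {1, 4, 5, 6, 7, 9, 11, 16, 17}; the non-residues are the remaining 9 nonzero classes.

2 3 8 10 12 13 14 15 18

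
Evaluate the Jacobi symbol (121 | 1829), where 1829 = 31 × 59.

Reciprocity: 121 ≡ 1 and 1829 ≡ 1 (mod 4), so (121/1829) = +(1829/121).
Reduce top mod 121: now compute (14/121).
Pull out 2: since 121 ≡ 1 (mod 8), (2/121) = +1.
Reciprocity: 7 ≡ 3 and 121 ≡ 1 (mod 4), so (7/121) = +(121/7).
Reduce top mod 7: now compute (2/7).
Pull out 2: since 7 ≡ 7 (mod 8), (2/7) = +1.
Reached (1/7) = 1. Collecting the sign flips along the way, the symbol is +1.

1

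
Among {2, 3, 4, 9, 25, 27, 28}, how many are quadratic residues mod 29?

4

(2/29) = -1 → non-residue.
(3/29) = -1 → non-residue.
(4/29) = +1 → QR.
(9/29) = +1 → QR.
(25/29) = +1 → QR.
(27/29) = -1 → non-residue.
(28/29) = +1 → QR.
Total quadratic residues among the 7: 4.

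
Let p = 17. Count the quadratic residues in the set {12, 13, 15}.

2

(12/17) = -1 → non-residue.
(13/17) = +1 → QR.
(15/17) = +1 → QR.
Total quadratic residues among the 3: 2.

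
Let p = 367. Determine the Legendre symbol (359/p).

-1

Reciprocity: 359 ≡ 3 and 367 ≡ 3 (mod 4), so (359/367) = −(367/359).
Reduce top mod 359: now compute (8/359).
Pull out 2^3: since 359 ≡ 7 (mod 8), (2/359) = +1, so (2/359)^3 = +1.
Reached (1/359) = 1. Collecting the sign flips along the way, the symbol is -1.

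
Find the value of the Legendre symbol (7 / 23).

-1

Reciprocity: 7 ≡ 3 and 23 ≡ 3 (mod 4), so (7/23) = −(23/7).
Reduce top mod 7: now compute (2/7).
Pull out 2: since 7 ≡ 7 (mod 8), (2/7) = +1.
Reached (1/7) = 1. Collecting the sign flips along the way, the symbol is -1.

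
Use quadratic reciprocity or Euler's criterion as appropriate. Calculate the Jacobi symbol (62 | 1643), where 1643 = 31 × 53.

0

Pull out 2: since 1643 ≡ 3 (mod 8), (2/1643) = -1.
Reciprocity: 31 ≡ 3 and 1643 ≡ 3 (mod 4), so (31/1643) = −(1643/31).
Reduce top mod 31: now compute (0/31).
Top reduces to 0: gcd > 1, so the symbol is 0.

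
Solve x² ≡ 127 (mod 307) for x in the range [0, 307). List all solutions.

Since 307 ≡ 3 (mod 4), a square root of 127 is 127^((307+1)/4) = 127^77 mod 307.
Repeated squaring: 127^2≡165, 127^4≡209, 127^8≡87, 127^16≡201, 127^32≡184, 127^64≡86 (mod 307).
127^77 = 127^(64+8+4+1) ≡ 110 (mod 307).
Check: 110² = 12100 ≡ 127 (mod 307). The two roots are 110 and 197.

110, 197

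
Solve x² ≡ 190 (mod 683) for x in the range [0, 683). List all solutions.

315, 368

Since 683 ≡ 3 (mod 4), a square root of 190 is 190^((683+1)/4) = 190^171 mod 683.
Repeated squaring: 190^2≡584, 190^4≡239, 190^8≡432, 190^16≡165, 190^32≡588, 190^64≡146, 190^128≡143 (mod 683).
190^171 = 190^(128+32+8+2+1) ≡ 315 (mod 683).
Check: 315² = 99225 ≡ 190 (mod 683). The two roots are 315 and 368.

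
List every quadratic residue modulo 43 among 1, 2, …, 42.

Square k = 1,…,21 (k and 43−k give the same square):
1²=1, 2²=4, 3²=9, 4²=16, 5²=25, 6²=36, 7²≡6, 8²≡21, 9²≡38, 10²≡14, 11²≡35, 12²≡15, 13²≡40, 14²≡24, 15²≡10, 16²≡41, 17²≡31, 18²≡23, 19²≡17, 20²≡13, 21²≡11 (mod 43).
So the quadratic residues mod 43 are {1, 4, 6, 9, 10, 11, 13, 14, 15, 16, 17, 21, 23, 24, 25, 31, 35, 36, 38, 40, 41}.

1 4 6 9 10 11 13 14 15 16 17 21 23 24 25 31 35 36 38 40 41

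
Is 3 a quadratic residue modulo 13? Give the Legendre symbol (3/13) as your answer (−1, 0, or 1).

Reciprocity: 3 ≡ 3 and 13 ≡ 1 (mod 4), so (3/13) = +(13/3).
Reduce top mod 3: now compute (1/3).
Reached (1/3) = 1. Collecting the sign flips along the way, the symbol is +1.

1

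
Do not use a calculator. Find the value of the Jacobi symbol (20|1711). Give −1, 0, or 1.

Pull out 2^2: since 1711 ≡ 7 (mod 8), (2/1711) = +1, so (2/1711)^2 = +1.
Reciprocity: 5 ≡ 1 and 1711 ≡ 3 (mod 4), so (5/1711) = +(1711/5).
Reduce top mod 5: now compute (1/5).
Reached (1/5) = 1. Collecting the sign flips along the way, the symbol is +1.

1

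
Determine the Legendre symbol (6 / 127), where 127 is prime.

-1

Pull out 2: since 127 ≡ 7 (mod 8), (2/127) = +1.
Reciprocity: 3 ≡ 3 and 127 ≡ 3 (mod 4), so (3/127) = −(127/3).
Reduce top mod 3: now compute (1/3).
Reached (1/3) = 1. Collecting the sign flips along the way, the symbol is -1.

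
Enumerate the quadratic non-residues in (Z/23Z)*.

Square k = 1,…,11 (k and 23−k give the same square):
1²=1, 2²=4, 3²=9, 4²=16, 5²≡2, 6²≡13, 7²≡3, 8²≡18, 9²≡12, 10²≡8, 11²≡6 (mod 23).
The residues are {1, 2, 3, 4, 6, 8, 9, 12, 13, 16, 18}; the non-residues are the remaining 11 nonzero classes.

5 7 10 11 14 15 17 19 20 21 22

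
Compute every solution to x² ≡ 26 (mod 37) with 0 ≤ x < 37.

10, 27

37 ≡ 1 (mod 4), so we find a root by search.
Trying successive values, 10² = 100 ≡ 26 (mod 37). The other root is 37 − 10 = 27.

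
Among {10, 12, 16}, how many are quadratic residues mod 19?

(10/19) = -1 → non-residue.
(12/19) = -1 → non-residue.
(16/19) = +1 → QR.
Total quadratic residues among the 3: 1.

1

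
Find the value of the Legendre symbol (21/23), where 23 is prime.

Euler's criterion: (21/23) ≡ 21^11 (mod 23).
21^2 ≡ 4 (mod 23)
21^4 ≡ 16 (mod 23)
21^8 ≡ 3 (mod 23)
21^11 = 21^(8+2+1) ≡ 22 (mod 23).
Result is 22 ≡ −1, so (21/23) = −1.

-1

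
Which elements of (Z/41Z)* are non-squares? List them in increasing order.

Square k = 1,…,20 (k and 41−k give the same square):
1²=1, 2²=4, 3²=9, 4²=16, 5²=25, 6²=36, 7²≡8, 8²≡23, 9²≡40, 10²≡18, 11²≡39, 12²≡21, 13²≡5, 14²≡32, 15²≡20, 16²≡10, 17²≡2, 18²≡37, 19²≡33, 20²≡31 (mod 41).
The residues are {1, 2, 4, 5, 8, 9, 10, 16, 18, 20, 21, 23, 25, 31, 32, 33, 36, 37, 39, 40}; the non-residues are the remaining 20 nonzero classes.

3, 6, 7, 11, 12, 13, 14, 15, 17, 19, 22, 24, 26, 27, 28, 29, 30, 34, 35, 38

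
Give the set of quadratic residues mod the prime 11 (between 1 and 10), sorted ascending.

1 3 4 5 9

Square k = 1,…,5 (k and 11−k give the same square):
1²=1, 2²=4, 3²=9, 4²≡5, 5²≡3 (mod 11).
So the quadratic residues mod 11 are {1, 3, 4, 5, 9}.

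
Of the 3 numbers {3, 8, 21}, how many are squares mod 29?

0

(3/29) = -1 → non-residue.
(8/29) = -1 → non-residue.
(21/29) = -1 → non-residue.
Total quadratic residues among the 3: 0.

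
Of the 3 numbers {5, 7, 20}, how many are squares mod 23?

(5/23) = -1 → non-residue.
(7/23) = -1 → non-residue.
(20/23) = -1 → non-residue.
Total quadratic residues among the 3: 0.

0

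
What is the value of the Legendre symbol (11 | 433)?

1

Euler's criterion: (11/433) ≡ 11^216 (mod 433).
11^2 ≡ 121 (mod 433)
11^4 ≡ 352 (mod 433)
11^8 ≡ 66 (mod 433)
11^16 ≡ 26 (mod 433)
11^32 ≡ 243 (mod 433)
11^64 ≡ 161 (mod 433)
11^128 ≡ 374 (mod 433)
11^216 = 11^(128+64+16+8) ≡ 1 (mod 433).
Result is 1, so (11/433) = 1.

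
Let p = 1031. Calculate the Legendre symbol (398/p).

Euler's criterion: (398/1031) ≡ 398^515 (mod 1031).
398^2 ≡ 661 (mod 1031)
398^4 ≡ 808 (mod 1031)
398^8 ≡ 241 (mod 1031)
398^16 ≡ 345 (mod 1031)
398^32 ≡ 460 (mod 1031)
398^64 ≡ 245 (mod 1031)
398^128 ≡ 227 (mod 1031)
398^256 ≡ 1010 (mod 1031)
398^512 ≡ 441 (mod 1031)
398^515 = 398^(512+2+1) ≡ 1030 (mod 1031).
Result is 1030 ≡ −1, so (398/1031) = −1.

-1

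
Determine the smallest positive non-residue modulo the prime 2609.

3

(2/2609) = +1, so 2 is a residue.
(3/2609) = −1, so 3 is the smallest positive non-residue mod 2609.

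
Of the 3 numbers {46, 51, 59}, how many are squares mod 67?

(46/67) = -1 → non-residue.
(51/67) = -1 → non-residue.
(59/67) = +1 → QR.
Total quadratic residues among the 3: 1.

1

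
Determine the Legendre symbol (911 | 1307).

Reciprocity: 911 ≡ 3 and 1307 ≡ 3 (mod 4), so (911/1307) = −(1307/911).
Reduce top mod 911: now compute (396/911).
Pull out 2^2: since 911 ≡ 7 (mod 8), (2/911) = +1, so (2/911)^2 = +1.
Reciprocity: 99 ≡ 3 and 911 ≡ 3 (mod 4), so (99/911) = −(911/99).
Reduce top mod 99: now compute (20/99).
Pull out 2^2: since 99 ≡ 3 (mod 8), (2/99) = -1, so (2/99)^2 = +1.
Reciprocity: 5 ≡ 1 and 99 ≡ 3 (mod 4), so (5/99) = +(99/5).
Reduce top mod 5: now compute (4/5).
Pull out 2^2: since 5 ≡ 5 (mod 8), (2/5) = -1, so (2/5)^2 = +1.
Reached (1/5) = 1. Collecting the sign flips along the way, the symbol is +1.

1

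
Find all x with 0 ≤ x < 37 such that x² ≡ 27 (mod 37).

37 ≡ 1 (mod 4), so we find a root by search.
Trying successive values, 8² = 64 ≡ 27 (mod 37). The other root is 37 − 8 = 29.

8, 29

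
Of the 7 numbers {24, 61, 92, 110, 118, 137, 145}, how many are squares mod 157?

(24/157) = -1 → non-residue.
(61/157) = -1 → non-residue.
(92/157) = -1 → non-residue.
(110/157) = +1 → QR.
(118/157) = +1 → QR.
(137/157) = -1 → non-residue.
(145/157) = +1 → QR.
Total quadratic residues among the 7: 3.

3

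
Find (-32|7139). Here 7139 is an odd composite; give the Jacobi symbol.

1

First reduce: -32 ≡ 7107 (mod 7139).
Reciprocity: 7107 ≡ 3 and 7139 ≡ 3 (mod 4), so (7107/7139) = −(7139/7107).
Reduce top mod 7107: now compute (32/7107).
Pull out 2^5: since 7107 ≡ 3 (mod 8), (2/7107) = -1, so (2/7107)^5 = -1.
Reached (1/7107) = 1. Collecting the sign flips along the way, the symbol is +1.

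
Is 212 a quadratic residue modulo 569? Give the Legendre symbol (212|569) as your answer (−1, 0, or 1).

Pull out 2^2: since 569 ≡ 1 (mod 8), (2/569) = +1, so (2/569)^2 = +1.
Reciprocity: 53 ≡ 1 and 569 ≡ 1 (mod 4), so (53/569) = +(569/53).
Reduce top mod 53: now compute (39/53).
Reciprocity: 39 ≡ 3 and 53 ≡ 1 (mod 4), so (39/53) = +(53/39).
Reduce top mod 39: now compute (14/39).
Pull out 2: since 39 ≡ 7 (mod 8), (2/39) = +1.
Reciprocity: 7 ≡ 3 and 39 ≡ 3 (mod 4), so (7/39) = −(39/7).
Reduce top mod 7: now compute (4/7).
Pull out 2^2: since 7 ≡ 7 (mod 8), (2/7) = +1, so (2/7)^2 = +1.
Reached (1/7) = 1. Collecting the sign flips along the way, the symbol is -1.

-1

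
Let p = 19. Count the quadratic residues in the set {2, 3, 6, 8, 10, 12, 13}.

(2/19) = -1 → non-residue.
(3/19) = -1 → non-residue.
(6/19) = +1 → QR.
(8/19) = -1 → non-residue.
(10/19) = -1 → non-residue.
(12/19) = -1 → non-residue.
(13/19) = -1 → non-residue.
Total quadratic residues among the 7: 1.

1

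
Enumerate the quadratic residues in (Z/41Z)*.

1, 2, 4, 5, 8, 9, 10, 16, 18, 20, 21, 23, 25, 31, 32, 33, 36, 37, 39, 40

Square k = 1,…,20 (k and 41−k give the same square):
1²=1, 2²=4, 3²=9, 4²=16, 5²=25, 6²=36, 7²≡8, 8²≡23, 9²≡40, 10²≡18, 11²≡39, 12²≡21, 13²≡5, 14²≡32, 15²≡20, 16²≡10, 17²≡2, 18²≡37, 19²≡33, 20²≡31 (mod 41).
So the quadratic residues mod 41 are {1, 2, 4, 5, 8, 9, 10, 16, 18, 20, 21, 23, 25, 31, 32, 33, 36, 37, 39, 40}.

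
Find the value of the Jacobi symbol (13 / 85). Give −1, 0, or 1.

Reciprocity: 13 ≡ 1 and 85 ≡ 1 (mod 4), so (13/85) = +(85/13).
Reduce top mod 13: now compute (7/13).
Reciprocity: 7 ≡ 3 and 13 ≡ 1 (mod 4), so (7/13) = +(13/7).
Reduce top mod 7: now compute (6/7).
Pull out 2: since 7 ≡ 7 (mod 8), (2/7) = +1.
Reciprocity: 3 ≡ 3 and 7 ≡ 3 (mod 4), so (3/7) = −(7/3).
Reduce top mod 3: now compute (1/3).
Reached (1/3) = 1. Collecting the sign flips along the way, the symbol is -1.

-1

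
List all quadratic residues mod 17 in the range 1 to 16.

Square k = 1,…,8 (k and 17−k give the same square):
1²=1, 2²=4, 3²=9, 4²=16, 5²≡8, 6²≡2, 7²≡15, 8²≡13 (mod 17).
So the quadratic residues mod 17 are {1, 2, 4, 8, 9, 13, 15, 16}.

1,2,4,8,9,13,15,16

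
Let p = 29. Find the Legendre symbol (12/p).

Pull out 2^2: since 29 ≡ 5 (mod 8), (2/29) = -1, so (2/29)^2 = +1.
Reciprocity: 3 ≡ 3 and 29 ≡ 1 (mod 4), so (3/29) = +(29/3).
Reduce top mod 3: now compute (2/3).
Pull out 2: since 3 ≡ 3 (mod 8), (2/3) = -1.
Reached (1/3) = 1. Collecting the sign flips along the way, the symbol is -1.

-1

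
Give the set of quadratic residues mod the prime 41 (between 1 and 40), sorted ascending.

1 2 4 5 8 9 10 16 18 20 21 23 25 31 32 33 36 37 39 40

Square k = 1,…,20 (k and 41−k give the same square):
1²=1, 2²=4, 3²=9, 4²=16, 5²=25, 6²=36, 7²≡8, 8²≡23, 9²≡40, 10²≡18, 11²≡39, 12²≡21, 13²≡5, 14²≡32, 15²≡20, 16²≡10, 17²≡2, 18²≡37, 19²≡33, 20²≡31 (mod 41).
So the quadratic residues mod 41 are {1, 2, 4, 5, 8, 9, 10, 16, 18, 20, 21, 23, 25, 31, 32, 33, 36, 37, 39, 40}.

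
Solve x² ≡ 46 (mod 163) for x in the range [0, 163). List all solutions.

Since 163 ≡ 3 (mod 4), a square root of 46 is 46^((163+1)/4) = 46^41 mod 163.
Repeated squaring: 46^2≡160, 46^4≡9, 46^8≡81, 46^16≡41, 46^32≡51 (mod 163).
46^41 = 46^(32+8+1) ≡ 131 (mod 163).
Check: 131² = 17161 ≡ 46 (mod 163). The two roots are 32 and 131.

32, 131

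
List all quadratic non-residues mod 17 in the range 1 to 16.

Square k = 1,…,8 (k and 17−k give the same square):
1²=1, 2²=4, 3²=9, 4²=16, 5²≡8, 6²≡2, 7²≡15, 8²≡13 (mod 17).
The residues are {1, 2, 4, 8, 9, 13, 15, 16}; the non-residues are the remaining 8 nonzero classes.

3,5,6,7,10,11,12,14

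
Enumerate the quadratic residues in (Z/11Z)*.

1 3 4 5 9

Square k = 1,…,5 (k and 11−k give the same square):
1²=1, 2²=4, 3²=9, 4²≡5, 5²≡3 (mod 11).
So the quadratic residues mod 11 are {1, 3, 4, 5, 9}.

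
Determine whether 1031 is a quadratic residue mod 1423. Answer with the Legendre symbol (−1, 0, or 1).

-1

Reciprocity: 1031 ≡ 3 and 1423 ≡ 3 (mod 4), so (1031/1423) = −(1423/1031).
Reduce top mod 1031: now compute (392/1031).
Pull out 2^3: since 1031 ≡ 7 (mod 8), (2/1031) = +1, so (2/1031)^3 = +1.
Reciprocity: 49 ≡ 1 and 1031 ≡ 3 (mod 4), so (49/1031) = +(1031/49).
Reduce top mod 49: now compute (2/49).
Pull out 2: since 49 ≡ 1 (mod 8), (2/49) = +1.
Reached (1/49) = 1. Collecting the sign flips along the way, the symbol is -1.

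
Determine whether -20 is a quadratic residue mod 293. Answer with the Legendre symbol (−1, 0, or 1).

First reduce: -20 ≡ 273 (mod 293).
Reciprocity: 273 ≡ 1 and 293 ≡ 1 (mod 4), so (273/293) = +(293/273).
Reduce top mod 273: now compute (20/273).
Pull out 2^2: since 273 ≡ 1 (mod 8), (2/273) = +1, so (2/273)^2 = +1.
Reciprocity: 5 ≡ 1 and 273 ≡ 1 (mod 4), so (5/273) = +(273/5).
Reduce top mod 5: now compute (3/5).
Reciprocity: 3 ≡ 3 and 5 ≡ 1 (mod 4), so (3/5) = +(5/3).
Reduce top mod 3: now compute (2/3).
Pull out 2: since 3 ≡ 3 (mod 8), (2/3) = -1.
Reached (1/3) = 1. Collecting the sign flips along the way, the symbol is -1.

-1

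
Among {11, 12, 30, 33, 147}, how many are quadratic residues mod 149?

(11/149) = -1 → non-residue.
(12/149) = -1 → non-residue.
(30/149) = +1 → QR.
(33/149) = +1 → QR.
(147/149) = -1 → non-residue.
Total quadratic residues among the 5: 2.

2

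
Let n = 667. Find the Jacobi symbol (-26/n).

1

First reduce: -26 ≡ 641 (mod 667).
Reciprocity: 641 ≡ 1 and 667 ≡ 3 (mod 4), so (641/667) = +(667/641).
Reduce top mod 641: now compute (26/641).
Pull out 2: since 641 ≡ 1 (mod 8), (2/641) = +1.
Reciprocity: 13 ≡ 1 and 641 ≡ 1 (mod 4), so (13/641) = +(641/13).
Reduce top mod 13: now compute (4/13).
Pull out 2^2: since 13 ≡ 5 (mod 8), (2/13) = -1, so (2/13)^2 = +1.
Reached (1/13) = 1. Collecting the sign flips along the way, the symbol is +1.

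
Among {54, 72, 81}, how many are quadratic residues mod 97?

3

(54/97) = +1 → QR.
(72/97) = +1 → QR.
(81/97) = +1 → QR.
Total quadratic residues among the 3: 3.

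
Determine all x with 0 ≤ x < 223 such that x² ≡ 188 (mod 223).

Since 223 ≡ 3 (mod 4), a square root of 188 is 188^((223+1)/4) = 188^56 mod 223.
Repeated squaring: 188^2≡110, 188^4≡58, 188^8≡19, 188^16≡138, 188^32≡89 (mod 223).
188^56 = 188^(32+16+8) ≡ 100 (mod 223).
Check: 100² = 10000 ≡ 188 (mod 223). The two roots are 100 and 123.

100, 123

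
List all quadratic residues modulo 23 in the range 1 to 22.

1,2,3,4,6,8,9,12,13,16,18

Square k = 1,…,11 (k and 23−k give the same square):
1²=1, 2²=4, 3²=9, 4²=16, 5²≡2, 6²≡13, 7²≡3, 8²≡18, 9²≡12, 10²≡8, 11²≡6 (mod 23).
So the quadratic residues mod 23 are {1, 2, 3, 4, 6, 8, 9, 12, 13, 16, 18}.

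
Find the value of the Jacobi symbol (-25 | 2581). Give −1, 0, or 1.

First reduce: -25 ≡ 2556 (mod 2581).
Pull out 2^2: since 2581 ≡ 5 (mod 8), (2/2581) = -1, so (2/2581)^2 = +1.
Reciprocity: 639 ≡ 3 and 2581 ≡ 1 (mod 4), so (639/2581) = +(2581/639).
Reduce top mod 639: now compute (25/639).
Reciprocity: 25 ≡ 1 and 639 ≡ 3 (mod 4), so (25/639) = +(639/25).
Reduce top mod 25: now compute (14/25).
Pull out 2: since 25 ≡ 1 (mod 8), (2/25) = +1.
Reciprocity: 7 ≡ 3 and 25 ≡ 1 (mod 4), so (7/25) = +(25/7).
Reduce top mod 7: now compute (4/7).
Pull out 2^2: since 7 ≡ 7 (mod 8), (2/7) = +1, so (2/7)^2 = +1.
Reached (1/7) = 1. Collecting the sign flips along the way, the symbol is +1.

1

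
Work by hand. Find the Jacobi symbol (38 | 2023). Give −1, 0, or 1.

-1

Pull out 2: since 2023 ≡ 7 (mod 8), (2/2023) = +1.
Reciprocity: 19 ≡ 3 and 2023 ≡ 3 (mod 4), so (19/2023) = −(2023/19).
Reduce top mod 19: now compute (9/19).
Reciprocity: 9 ≡ 1 and 19 ≡ 3 (mod 4), so (9/19) = +(19/9).
Reduce top mod 9: now compute (1/9).
Reached (1/9) = 1. Collecting the sign flips along the way, the symbol is -1.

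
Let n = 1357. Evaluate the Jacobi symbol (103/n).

Reciprocity: 103 ≡ 3 and 1357 ≡ 1 (mod 4), so (103/1357) = +(1357/103).
Reduce top mod 103: now compute (18/103).
Pull out 2: since 103 ≡ 7 (mod 8), (2/103) = +1.
Reciprocity: 9 ≡ 1 and 103 ≡ 3 (mod 4), so (9/103) = +(103/9).
Reduce top mod 9: now compute (4/9).
Pull out 2^2: since 9 ≡ 1 (mod 8), (2/9) = +1, so (2/9)^2 = +1.
Reached (1/9) = 1. Collecting the sign flips along the way, the symbol is +1.

1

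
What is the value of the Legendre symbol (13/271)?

-1

Reciprocity: 13 ≡ 1 and 271 ≡ 3 (mod 4), so (13/271) = +(271/13).
Reduce top mod 13: now compute (11/13).
Reciprocity: 11 ≡ 3 and 13 ≡ 1 (mod 4), so (11/13) = +(13/11).
Reduce top mod 11: now compute (2/11).
Pull out 2: since 11 ≡ 3 (mod 8), (2/11) = -1.
Reached (1/11) = 1. Collecting the sign flips along the way, the symbol is -1.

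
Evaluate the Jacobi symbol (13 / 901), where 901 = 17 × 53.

1

Reciprocity: 13 ≡ 1 and 901 ≡ 1 (mod 4), so (13/901) = +(901/13).
Reduce top mod 13: now compute (4/13).
Pull out 2^2: since 13 ≡ 5 (mod 8), (2/13) = -1, so (2/13)^2 = +1.
Reached (1/13) = 1. Collecting the sign flips along the way, the symbol is +1.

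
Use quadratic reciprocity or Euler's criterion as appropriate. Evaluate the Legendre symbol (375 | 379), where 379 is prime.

Reciprocity: 375 ≡ 3 and 379 ≡ 3 (mod 4), so (375/379) = −(379/375).
Reduce top mod 375: now compute (4/375).
Pull out 2^2: since 375 ≡ 7 (mod 8), (2/375) = +1, so (2/375)^2 = +1.
Reached (1/375) = 1. Collecting the sign flips along the way, the symbol is -1.

-1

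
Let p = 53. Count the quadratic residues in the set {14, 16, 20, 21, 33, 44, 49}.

3

(14/53) = -1 → non-residue.
(16/53) = +1 → QR.
(20/53) = -1 → non-residue.
(21/53) = -1 → non-residue.
(33/53) = -1 → non-residue.
(44/53) = +1 → QR.
(49/53) = +1 → QR.
Total quadratic residues among the 7: 3.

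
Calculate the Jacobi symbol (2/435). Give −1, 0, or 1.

Pull out 2: since 435 ≡ 3 (mod 8), (2/435) = -1.
Reached (1/435) = 1. Collecting the sign flips along the way, the symbol is -1.

-1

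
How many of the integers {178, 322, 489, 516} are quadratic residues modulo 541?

2

(178/541) = +1 → QR.
(322/541) = -1 → non-residue.
(489/541) = -1 → non-residue.
(516/541) = +1 → QR.
Total quadratic residues among the 4: 2.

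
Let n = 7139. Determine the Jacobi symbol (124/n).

Pull out 2^2: since 7139 ≡ 3 (mod 8), (2/7139) = -1, so (2/7139)^2 = +1.
Reciprocity: 31 ≡ 3 and 7139 ≡ 3 (mod 4), so (31/7139) = −(7139/31).
Reduce top mod 31: now compute (9/31).
Reciprocity: 9 ≡ 1 and 31 ≡ 3 (mod 4), so (9/31) = +(31/9).
Reduce top mod 9: now compute (4/9).
Pull out 2^2: since 9 ≡ 1 (mod 8), (2/9) = +1, so (2/9)^2 = +1.
Reached (1/9) = 1. Collecting the sign flips along the way, the symbol is -1.

-1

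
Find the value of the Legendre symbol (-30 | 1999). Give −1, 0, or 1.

1

First reduce: -30 ≡ 1969 (mod 1999).
Reciprocity: 1969 ≡ 1 and 1999 ≡ 3 (mod 4), so (1969/1999) = +(1999/1969).
Reduce top mod 1969: now compute (30/1969).
Pull out 2: since 1969 ≡ 1 (mod 8), (2/1969) = +1.
Reciprocity: 15 ≡ 3 and 1969 ≡ 1 (mod 4), so (15/1969) = +(1969/15).
Reduce top mod 15: now compute (4/15).
Pull out 2^2: since 15 ≡ 7 (mod 8), (2/15) = +1, so (2/15)^2 = +1.
Reached (1/15) = 1. Collecting the sign flips along the way, the symbol is +1.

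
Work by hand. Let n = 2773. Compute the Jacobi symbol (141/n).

Reciprocity: 141 ≡ 1 and 2773 ≡ 1 (mod 4), so (141/2773) = +(2773/141).
Reduce top mod 141: now compute (94/141).
Pull out 2: since 141 ≡ 5 (mod 8), (2/141) = -1.
Reciprocity: 47 ≡ 3 and 141 ≡ 1 (mod 4), so (47/141) = +(141/47).
Reduce top mod 47: now compute (0/47).
Top reduces to 0: gcd > 1, so the symbol is 0.

0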